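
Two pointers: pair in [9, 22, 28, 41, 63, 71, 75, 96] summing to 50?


lo=0(9)+hi=7(96)=105
lo=0(9)+hi=6(75)=84
lo=0(9)+hi=5(71)=80
lo=0(9)+hi=4(63)=72
lo=0(9)+hi=3(41)=50

Yes: 9+41=50


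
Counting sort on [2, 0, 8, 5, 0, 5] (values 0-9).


Input: [2, 0, 8, 5, 0, 5]
Counts: [2, 0, 1, 0, 0, 2, 0, 0, 1, 0]

Sorted: [0, 0, 2, 5, 5, 8]


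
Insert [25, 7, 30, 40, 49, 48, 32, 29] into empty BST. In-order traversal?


Insert 25: root
Insert 7: L from 25
Insert 30: R from 25
Insert 40: R from 25 -> R from 30
Insert 49: R from 25 -> R from 30 -> R from 40
Insert 48: R from 25 -> R from 30 -> R from 40 -> L from 49
Insert 32: R from 25 -> R from 30 -> L from 40
Insert 29: R from 25 -> L from 30

In-order: [7, 25, 29, 30, 32, 40, 48, 49]


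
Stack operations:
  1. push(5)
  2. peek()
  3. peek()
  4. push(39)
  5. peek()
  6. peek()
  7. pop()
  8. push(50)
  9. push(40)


push(5) -> [5]
peek()->5
peek()->5
push(39) -> [5, 39]
peek()->39
peek()->39
pop()->39, [5]
push(50) -> [5, 50]
push(40) -> [5, 50, 40]

Final stack: [5, 50, 40]


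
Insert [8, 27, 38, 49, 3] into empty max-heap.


Insert 8: [8]
Insert 27: [27, 8]
Insert 38: [38, 8, 27]
Insert 49: [49, 38, 27, 8]
Insert 3: [49, 38, 27, 8, 3]

Final heap: [49, 38, 27, 8, 3]


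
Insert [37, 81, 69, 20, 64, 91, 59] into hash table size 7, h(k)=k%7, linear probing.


Insert 37: h=2 -> slot 2
Insert 81: h=4 -> slot 4
Insert 69: h=6 -> slot 6
Insert 20: h=6, 1 probes -> slot 0
Insert 64: h=1 -> slot 1
Insert 91: h=0, 3 probes -> slot 3
Insert 59: h=3, 2 probes -> slot 5

Table: [20, 64, 37, 91, 81, 59, 69]


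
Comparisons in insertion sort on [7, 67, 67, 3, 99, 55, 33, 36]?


Algorithm: insertion sort
Input: [7, 67, 67, 3, 99, 55, 33, 36]
Sorted: [3, 7, 33, 36, 55, 67, 67, 99]

20


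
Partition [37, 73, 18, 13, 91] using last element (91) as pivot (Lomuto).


Pivot: 91
  37 <= 91: advance i (no swap)
  73 <= 91: advance i (no swap)
  18 <= 91: advance i (no swap)
  13 <= 91: advance i (no swap)
Place pivot at 4: [37, 73, 18, 13, 91]

Partitioned: [37, 73, 18, 13, 91]


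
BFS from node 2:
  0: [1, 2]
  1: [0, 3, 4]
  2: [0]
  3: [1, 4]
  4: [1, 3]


Visit 2, enqueue [0]
Visit 0, enqueue [1]
Visit 1, enqueue [3, 4]
Visit 3, enqueue []
Visit 4, enqueue []

BFS order: [2, 0, 1, 3, 4]


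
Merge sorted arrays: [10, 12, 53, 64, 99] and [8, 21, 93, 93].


Take 8 from B
Take 10 from A
Take 12 from A
Take 21 from B
Take 53 from A
Take 64 from A
Take 93 from B
Take 93 from B

Merged: [8, 10, 12, 21, 53, 64, 93, 93, 99]


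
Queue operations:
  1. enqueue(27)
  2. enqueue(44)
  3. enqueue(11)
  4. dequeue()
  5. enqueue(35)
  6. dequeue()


enqueue(27) -> [27]
enqueue(44) -> [27, 44]
enqueue(11) -> [27, 44, 11]
dequeue()->27, [44, 11]
enqueue(35) -> [44, 11, 35]
dequeue()->44, [11, 35]

Final queue: [11, 35]


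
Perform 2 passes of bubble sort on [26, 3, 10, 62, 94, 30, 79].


Initial: [26, 3, 10, 62, 94, 30, 79]
Pass 1: [3, 10, 26, 62, 30, 79, 94] (4 swaps)
Pass 2: [3, 10, 26, 30, 62, 79, 94] (1 swaps)

After 2 passes: [3, 10, 26, 30, 62, 79, 94]


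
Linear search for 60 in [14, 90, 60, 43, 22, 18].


i=0: 14!=60
i=1: 90!=60
i=2: 60==60 found!

Found at 2, 3 comps


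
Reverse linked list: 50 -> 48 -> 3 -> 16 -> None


Step 1: curr=50, set curr.next=prev(None) | reversed so far: 50
Step 2: curr=48, set curr.next=prev(50) | reversed so far: 48 -> 50
Step 3: curr=3, set curr.next=prev(48) | reversed so far: 3 -> 48 -> 50
Step 4: curr=16, set curr.next=prev(3) | reversed so far: 16 -> 3 -> 48 -> 50

16 -> 3 -> 48 -> 50 -> None


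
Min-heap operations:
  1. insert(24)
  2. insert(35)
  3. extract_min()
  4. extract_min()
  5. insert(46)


insert(24) -> [24]
insert(35) -> [24, 35]
extract_min()->24, [35]
extract_min()->35, []
insert(46) -> [46]

Final heap: [46]


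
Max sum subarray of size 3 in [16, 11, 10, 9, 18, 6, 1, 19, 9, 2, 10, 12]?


[0:3]: 37
[1:4]: 30
[2:5]: 37
[3:6]: 33
[4:7]: 25
[5:8]: 26
[6:9]: 29
[7:10]: 30
[8:11]: 21
[9:12]: 24

Max: 37 at [0:3]


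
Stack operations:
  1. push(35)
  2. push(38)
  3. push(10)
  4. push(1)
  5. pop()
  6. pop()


push(35) -> [35]
push(38) -> [35, 38]
push(10) -> [35, 38, 10]
push(1) -> [35, 38, 10, 1]
pop()->1, [35, 38, 10]
pop()->10, [35, 38]

Final stack: [35, 38]


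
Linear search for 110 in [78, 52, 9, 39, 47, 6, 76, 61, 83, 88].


i=0: 78!=110
i=1: 52!=110
i=2: 9!=110
i=3: 39!=110
i=4: 47!=110
i=5: 6!=110
i=6: 76!=110
i=7: 61!=110
i=8: 83!=110
i=9: 88!=110

Not found, 10 comps


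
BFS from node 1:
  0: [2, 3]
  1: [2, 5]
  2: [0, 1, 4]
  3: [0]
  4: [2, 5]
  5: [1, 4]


Visit 1, enqueue [2, 5]
Visit 2, enqueue [0, 4]
Visit 5, enqueue []
Visit 0, enqueue [3]
Visit 4, enqueue []
Visit 3, enqueue []

BFS order: [1, 2, 5, 0, 4, 3]


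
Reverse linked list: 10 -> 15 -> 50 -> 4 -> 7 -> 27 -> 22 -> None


Step 1: curr=10, set curr.next=prev(None) | reversed so far: 10
Step 2: curr=15, set curr.next=prev(10) | reversed so far: 15 -> 10
Step 3: curr=50, set curr.next=prev(15) | reversed so far: 50 -> 15 -> 10
Step 4: curr=4, set curr.next=prev(50) | reversed so far: 4 -> 50 -> 15 -> 10
Step 5: curr=7, set curr.next=prev(4) | reversed so far: 7 -> 4 -> 50 -> 15 -> 10
Step 6: curr=27, set curr.next=prev(7) | reversed so far: 27 -> 7 -> 4 -> 50 -> 15 -> 10
Step 7: curr=22, set curr.next=prev(27) | reversed so far: 22 -> 27 -> 7 -> 4 -> 50 -> 15 -> 10

22 -> 27 -> 7 -> 4 -> 50 -> 15 -> 10 -> None


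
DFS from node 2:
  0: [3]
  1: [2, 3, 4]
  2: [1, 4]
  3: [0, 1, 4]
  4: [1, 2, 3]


Visit 2, push [4, 1]
Visit 1, push [4, 3]
Visit 3, push [4, 0]
Visit 0, push []
Visit 4, push []

DFS order: [2, 1, 3, 0, 4]


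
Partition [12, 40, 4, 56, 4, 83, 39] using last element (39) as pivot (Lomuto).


Pivot: 39
  12 <= 39: advance i (no swap)
  4 <= 39: swap -> [12, 4, 40, 56, 4, 83, 39]
  4 <= 39: swap -> [12, 4, 4, 56, 40, 83, 39]
Place pivot at 3: [12, 4, 4, 39, 40, 83, 56]

Partitioned: [12, 4, 4, 39, 40, 83, 56]


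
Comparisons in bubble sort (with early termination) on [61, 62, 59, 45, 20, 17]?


Algorithm: bubble sort (with early termination)
Input: [61, 62, 59, 45, 20, 17]
Sorted: [17, 20, 45, 59, 61, 62]

15


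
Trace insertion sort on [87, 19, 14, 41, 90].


Initial: [87, 19, 14, 41, 90]
Insert 19: [19, 87, 14, 41, 90]
Insert 14: [14, 19, 87, 41, 90]
Insert 41: [14, 19, 41, 87, 90]
Insert 90: [14, 19, 41, 87, 90]

Sorted: [14, 19, 41, 87, 90]


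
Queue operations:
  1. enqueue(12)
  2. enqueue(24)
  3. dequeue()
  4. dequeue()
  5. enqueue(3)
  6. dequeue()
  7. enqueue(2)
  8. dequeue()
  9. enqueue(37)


enqueue(12) -> [12]
enqueue(24) -> [12, 24]
dequeue()->12, [24]
dequeue()->24, []
enqueue(3) -> [3]
dequeue()->3, []
enqueue(2) -> [2]
dequeue()->2, []
enqueue(37) -> [37]

Final queue: [37]


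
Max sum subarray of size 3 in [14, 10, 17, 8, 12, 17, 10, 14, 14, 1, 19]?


[0:3]: 41
[1:4]: 35
[2:5]: 37
[3:6]: 37
[4:7]: 39
[5:8]: 41
[6:9]: 38
[7:10]: 29
[8:11]: 34

Max: 41 at [0:3]


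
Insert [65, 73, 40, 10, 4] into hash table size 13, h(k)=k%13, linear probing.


Insert 65: h=0 -> slot 0
Insert 73: h=8 -> slot 8
Insert 40: h=1 -> slot 1
Insert 10: h=10 -> slot 10
Insert 4: h=4 -> slot 4

Table: [65, 40, None, None, 4, None, None, None, 73, None, 10, None, None]


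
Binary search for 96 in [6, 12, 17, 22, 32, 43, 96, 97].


Step 1: lo=0, hi=7, mid=3, val=22
Step 2: lo=4, hi=7, mid=5, val=43
Step 3: lo=6, hi=7, mid=6, val=96

Found at index 6


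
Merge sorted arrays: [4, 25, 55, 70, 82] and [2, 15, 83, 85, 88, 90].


Take 2 from B
Take 4 from A
Take 15 from B
Take 25 from A
Take 55 from A
Take 70 from A
Take 82 from A

Merged: [2, 4, 15, 25, 55, 70, 82, 83, 85, 88, 90]


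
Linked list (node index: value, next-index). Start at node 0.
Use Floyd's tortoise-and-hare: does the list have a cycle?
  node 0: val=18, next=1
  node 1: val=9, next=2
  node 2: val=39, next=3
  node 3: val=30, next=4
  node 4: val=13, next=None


Floyd's tortoise (slow, +1) and hare (fast, +2):
  init: slow=0, fast=0
  step 1: slow=1, fast=2
  step 2: slow=2, fast=4
  step 3: fast -> None, no cycle

Cycle: no


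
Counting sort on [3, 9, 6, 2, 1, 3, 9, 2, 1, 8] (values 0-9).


Input: [3, 9, 6, 2, 1, 3, 9, 2, 1, 8]
Counts: [0, 2, 2, 2, 0, 0, 1, 0, 1, 2]

Sorted: [1, 1, 2, 2, 3, 3, 6, 8, 9, 9]


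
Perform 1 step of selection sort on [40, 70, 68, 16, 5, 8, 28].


Initial: [40, 70, 68, 16, 5, 8, 28]
Step 1: min=5 at 4
  Swap: [5, 70, 68, 16, 40, 8, 28]

After 1 step: [5, 70, 68, 16, 40, 8, 28]


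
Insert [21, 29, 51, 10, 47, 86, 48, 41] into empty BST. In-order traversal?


Insert 21: root
Insert 29: R from 21
Insert 51: R from 21 -> R from 29
Insert 10: L from 21
Insert 47: R from 21 -> R from 29 -> L from 51
Insert 86: R from 21 -> R from 29 -> R from 51
Insert 48: R from 21 -> R from 29 -> L from 51 -> R from 47
Insert 41: R from 21 -> R from 29 -> L from 51 -> L from 47

In-order: [10, 21, 29, 41, 47, 48, 51, 86]


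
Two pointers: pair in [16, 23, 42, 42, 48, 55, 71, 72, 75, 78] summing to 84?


lo=0(16)+hi=9(78)=94
lo=0(16)+hi=8(75)=91
lo=0(16)+hi=7(72)=88
lo=0(16)+hi=6(71)=87
lo=0(16)+hi=5(55)=71
lo=1(23)+hi=5(55)=78
lo=2(42)+hi=5(55)=97
lo=2(42)+hi=4(48)=90
lo=2(42)+hi=3(42)=84

Yes: 42+42=84


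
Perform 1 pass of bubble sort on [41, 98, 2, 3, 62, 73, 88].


Initial: [41, 98, 2, 3, 62, 73, 88]
Pass 1: [41, 2, 3, 62, 73, 88, 98] (5 swaps)

After 1 pass: [41, 2, 3, 62, 73, 88, 98]


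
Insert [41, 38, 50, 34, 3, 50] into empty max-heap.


Insert 41: [41]
Insert 38: [41, 38]
Insert 50: [50, 38, 41]
Insert 34: [50, 38, 41, 34]
Insert 3: [50, 38, 41, 34, 3]
Insert 50: [50, 38, 50, 34, 3, 41]

Final heap: [50, 38, 50, 34, 3, 41]


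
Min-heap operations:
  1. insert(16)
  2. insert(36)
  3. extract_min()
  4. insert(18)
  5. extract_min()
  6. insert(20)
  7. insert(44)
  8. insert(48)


insert(16) -> [16]
insert(36) -> [16, 36]
extract_min()->16, [36]
insert(18) -> [18, 36]
extract_min()->18, [36]
insert(20) -> [20, 36]
insert(44) -> [20, 36, 44]
insert(48) -> [20, 36, 44, 48]

Final heap: [20, 36, 44, 48]


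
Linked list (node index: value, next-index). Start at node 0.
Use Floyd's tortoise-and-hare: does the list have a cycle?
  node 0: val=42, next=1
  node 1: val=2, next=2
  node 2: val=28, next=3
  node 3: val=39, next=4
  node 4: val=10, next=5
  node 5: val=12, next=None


Floyd's tortoise (slow, +1) and hare (fast, +2):
  init: slow=0, fast=0
  step 1: slow=1, fast=2
  step 2: slow=2, fast=4
  step 3: fast 4->5->None, no cycle

Cycle: no


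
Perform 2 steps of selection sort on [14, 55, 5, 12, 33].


Initial: [14, 55, 5, 12, 33]
Step 1: min=5 at 2
  Swap: [5, 55, 14, 12, 33]
Step 2: min=12 at 3
  Swap: [5, 12, 14, 55, 33]

After 2 steps: [5, 12, 14, 55, 33]


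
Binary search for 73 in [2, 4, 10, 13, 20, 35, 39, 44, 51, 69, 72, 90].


Step 1: lo=0, hi=11, mid=5, val=35
Step 2: lo=6, hi=11, mid=8, val=51
Step 3: lo=9, hi=11, mid=10, val=72
Step 4: lo=11, hi=11, mid=11, val=90

Not found


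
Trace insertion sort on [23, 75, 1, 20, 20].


Initial: [23, 75, 1, 20, 20]
Insert 75: [23, 75, 1, 20, 20]
Insert 1: [1, 23, 75, 20, 20]
Insert 20: [1, 20, 23, 75, 20]
Insert 20: [1, 20, 20, 23, 75]

Sorted: [1, 20, 20, 23, 75]


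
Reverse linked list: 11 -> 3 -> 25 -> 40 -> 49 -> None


Step 1: curr=11, set curr.next=prev(None) | reversed so far: 11
Step 2: curr=3, set curr.next=prev(11) | reversed so far: 3 -> 11
Step 3: curr=25, set curr.next=prev(3) | reversed so far: 25 -> 3 -> 11
Step 4: curr=40, set curr.next=prev(25) | reversed so far: 40 -> 25 -> 3 -> 11
Step 5: curr=49, set curr.next=prev(40) | reversed so far: 49 -> 40 -> 25 -> 3 -> 11

49 -> 40 -> 25 -> 3 -> 11 -> None


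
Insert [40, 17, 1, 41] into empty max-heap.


Insert 40: [40]
Insert 17: [40, 17]
Insert 1: [40, 17, 1]
Insert 41: [41, 40, 1, 17]

Final heap: [41, 40, 1, 17]


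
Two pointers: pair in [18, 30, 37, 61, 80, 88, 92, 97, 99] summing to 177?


lo=0(18)+hi=8(99)=117
lo=1(30)+hi=8(99)=129
lo=2(37)+hi=8(99)=136
lo=3(61)+hi=8(99)=160
lo=4(80)+hi=8(99)=179
lo=4(80)+hi=7(97)=177

Yes: 80+97=177


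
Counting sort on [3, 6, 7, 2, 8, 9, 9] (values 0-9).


Input: [3, 6, 7, 2, 8, 9, 9]
Counts: [0, 0, 1, 1, 0, 0, 1, 1, 1, 2]

Sorted: [2, 3, 6, 7, 8, 9, 9]


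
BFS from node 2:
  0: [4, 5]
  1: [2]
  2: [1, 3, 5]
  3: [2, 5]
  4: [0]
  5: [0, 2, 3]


Visit 2, enqueue [1, 3, 5]
Visit 1, enqueue []
Visit 3, enqueue []
Visit 5, enqueue [0]
Visit 0, enqueue [4]
Visit 4, enqueue []

BFS order: [2, 1, 3, 5, 0, 4]


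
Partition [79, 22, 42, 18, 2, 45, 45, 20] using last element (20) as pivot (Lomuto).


Pivot: 20
  18 <= 20: swap -> [18, 22, 42, 79, 2, 45, 45, 20]
  2 <= 20: swap -> [18, 2, 42, 79, 22, 45, 45, 20]
Place pivot at 2: [18, 2, 20, 79, 22, 45, 45, 42]

Partitioned: [18, 2, 20, 79, 22, 45, 45, 42]


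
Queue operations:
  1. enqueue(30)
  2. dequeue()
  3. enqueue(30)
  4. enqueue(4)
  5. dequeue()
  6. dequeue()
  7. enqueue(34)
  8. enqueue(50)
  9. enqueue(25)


enqueue(30) -> [30]
dequeue()->30, []
enqueue(30) -> [30]
enqueue(4) -> [30, 4]
dequeue()->30, [4]
dequeue()->4, []
enqueue(34) -> [34]
enqueue(50) -> [34, 50]
enqueue(25) -> [34, 50, 25]

Final queue: [34, 50, 25]


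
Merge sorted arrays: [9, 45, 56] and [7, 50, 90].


Take 7 from B
Take 9 from A
Take 45 from A
Take 50 from B
Take 56 from A

Merged: [7, 9, 45, 50, 56, 90]


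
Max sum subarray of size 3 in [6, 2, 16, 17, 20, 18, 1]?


[0:3]: 24
[1:4]: 35
[2:5]: 53
[3:6]: 55
[4:7]: 39

Max: 55 at [3:6]


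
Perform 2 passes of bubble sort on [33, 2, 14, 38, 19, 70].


Initial: [33, 2, 14, 38, 19, 70]
Pass 1: [2, 14, 33, 19, 38, 70] (3 swaps)
Pass 2: [2, 14, 19, 33, 38, 70] (1 swaps)

After 2 passes: [2, 14, 19, 33, 38, 70]


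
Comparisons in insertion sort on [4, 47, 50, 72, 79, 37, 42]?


Algorithm: insertion sort
Input: [4, 47, 50, 72, 79, 37, 42]
Sorted: [4, 37, 42, 47, 50, 72, 79]

14


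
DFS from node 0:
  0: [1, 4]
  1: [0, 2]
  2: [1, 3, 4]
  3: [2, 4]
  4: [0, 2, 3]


Visit 0, push [4, 1]
Visit 1, push [2]
Visit 2, push [4, 3]
Visit 3, push [4]
Visit 4, push []

DFS order: [0, 1, 2, 3, 4]


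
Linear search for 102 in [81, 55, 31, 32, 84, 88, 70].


i=0: 81!=102
i=1: 55!=102
i=2: 31!=102
i=3: 32!=102
i=4: 84!=102
i=5: 88!=102
i=6: 70!=102

Not found, 7 comps


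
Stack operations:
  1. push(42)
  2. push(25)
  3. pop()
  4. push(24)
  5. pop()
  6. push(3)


push(42) -> [42]
push(25) -> [42, 25]
pop()->25, [42]
push(24) -> [42, 24]
pop()->24, [42]
push(3) -> [42, 3]

Final stack: [42, 3]


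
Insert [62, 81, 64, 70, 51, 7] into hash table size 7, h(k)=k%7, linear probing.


Insert 62: h=6 -> slot 6
Insert 81: h=4 -> slot 4
Insert 64: h=1 -> slot 1
Insert 70: h=0 -> slot 0
Insert 51: h=2 -> slot 2
Insert 7: h=0, 3 probes -> slot 3

Table: [70, 64, 51, 7, 81, None, 62]


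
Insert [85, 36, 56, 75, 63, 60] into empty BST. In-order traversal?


Insert 85: root
Insert 36: L from 85
Insert 56: L from 85 -> R from 36
Insert 75: L from 85 -> R from 36 -> R from 56
Insert 63: L from 85 -> R from 36 -> R from 56 -> L from 75
Insert 60: L from 85 -> R from 36 -> R from 56 -> L from 75 -> L from 63

In-order: [36, 56, 60, 63, 75, 85]


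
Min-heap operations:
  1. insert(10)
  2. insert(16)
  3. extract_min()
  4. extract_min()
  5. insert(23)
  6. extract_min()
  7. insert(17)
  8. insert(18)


insert(10) -> [10]
insert(16) -> [10, 16]
extract_min()->10, [16]
extract_min()->16, []
insert(23) -> [23]
extract_min()->23, []
insert(17) -> [17]
insert(18) -> [17, 18]

Final heap: [17, 18]


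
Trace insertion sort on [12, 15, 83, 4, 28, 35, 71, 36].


Initial: [12, 15, 83, 4, 28, 35, 71, 36]
Insert 15: [12, 15, 83, 4, 28, 35, 71, 36]
Insert 83: [12, 15, 83, 4, 28, 35, 71, 36]
Insert 4: [4, 12, 15, 83, 28, 35, 71, 36]
Insert 28: [4, 12, 15, 28, 83, 35, 71, 36]
Insert 35: [4, 12, 15, 28, 35, 83, 71, 36]
Insert 71: [4, 12, 15, 28, 35, 71, 83, 36]
Insert 36: [4, 12, 15, 28, 35, 36, 71, 83]

Sorted: [4, 12, 15, 28, 35, 36, 71, 83]


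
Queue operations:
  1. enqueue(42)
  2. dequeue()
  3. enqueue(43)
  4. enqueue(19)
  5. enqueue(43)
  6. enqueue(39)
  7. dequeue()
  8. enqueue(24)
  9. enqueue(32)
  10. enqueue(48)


enqueue(42) -> [42]
dequeue()->42, []
enqueue(43) -> [43]
enqueue(19) -> [43, 19]
enqueue(43) -> [43, 19, 43]
enqueue(39) -> [43, 19, 43, 39]
dequeue()->43, [19, 43, 39]
enqueue(24) -> [19, 43, 39, 24]
enqueue(32) -> [19, 43, 39, 24, 32]
enqueue(48) -> [19, 43, 39, 24, 32, 48]

Final queue: [19, 43, 39, 24, 32, 48]


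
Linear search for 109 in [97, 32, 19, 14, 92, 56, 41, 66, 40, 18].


i=0: 97!=109
i=1: 32!=109
i=2: 19!=109
i=3: 14!=109
i=4: 92!=109
i=5: 56!=109
i=6: 41!=109
i=7: 66!=109
i=8: 40!=109
i=9: 18!=109

Not found, 10 comps


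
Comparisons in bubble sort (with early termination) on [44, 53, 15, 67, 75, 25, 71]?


Algorithm: bubble sort (with early termination)
Input: [44, 53, 15, 67, 75, 25, 71]
Sorted: [15, 25, 44, 53, 67, 71, 75]

20


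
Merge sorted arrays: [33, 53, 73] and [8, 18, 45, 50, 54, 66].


Take 8 from B
Take 18 from B
Take 33 from A
Take 45 from B
Take 50 from B
Take 53 from A
Take 54 from B
Take 66 from B

Merged: [8, 18, 33, 45, 50, 53, 54, 66, 73]


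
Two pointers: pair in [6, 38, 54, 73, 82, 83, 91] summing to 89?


lo=0(6)+hi=6(91)=97
lo=0(6)+hi=5(83)=89

Yes: 6+83=89


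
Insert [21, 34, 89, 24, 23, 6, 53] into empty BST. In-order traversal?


Insert 21: root
Insert 34: R from 21
Insert 89: R from 21 -> R from 34
Insert 24: R from 21 -> L from 34
Insert 23: R from 21 -> L from 34 -> L from 24
Insert 6: L from 21
Insert 53: R from 21 -> R from 34 -> L from 89

In-order: [6, 21, 23, 24, 34, 53, 89]


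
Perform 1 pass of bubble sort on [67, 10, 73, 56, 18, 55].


Initial: [67, 10, 73, 56, 18, 55]
Pass 1: [10, 67, 56, 18, 55, 73] (4 swaps)

After 1 pass: [10, 67, 56, 18, 55, 73]


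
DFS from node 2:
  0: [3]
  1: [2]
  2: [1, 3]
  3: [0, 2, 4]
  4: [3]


Visit 2, push [3, 1]
Visit 1, push []
Visit 3, push [4, 0]
Visit 0, push []
Visit 4, push []

DFS order: [2, 1, 3, 0, 4]


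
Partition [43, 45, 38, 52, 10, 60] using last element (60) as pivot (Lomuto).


Pivot: 60
  43 <= 60: advance i (no swap)
  45 <= 60: advance i (no swap)
  38 <= 60: advance i (no swap)
  52 <= 60: advance i (no swap)
  10 <= 60: advance i (no swap)
Place pivot at 5: [43, 45, 38, 52, 10, 60]

Partitioned: [43, 45, 38, 52, 10, 60]


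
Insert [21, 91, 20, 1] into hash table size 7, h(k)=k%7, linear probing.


Insert 21: h=0 -> slot 0
Insert 91: h=0, 1 probes -> slot 1
Insert 20: h=6 -> slot 6
Insert 1: h=1, 1 probes -> slot 2

Table: [21, 91, 1, None, None, None, 20]


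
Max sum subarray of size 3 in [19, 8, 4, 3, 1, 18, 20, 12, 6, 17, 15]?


[0:3]: 31
[1:4]: 15
[2:5]: 8
[3:6]: 22
[4:7]: 39
[5:8]: 50
[6:9]: 38
[7:10]: 35
[8:11]: 38

Max: 50 at [5:8]


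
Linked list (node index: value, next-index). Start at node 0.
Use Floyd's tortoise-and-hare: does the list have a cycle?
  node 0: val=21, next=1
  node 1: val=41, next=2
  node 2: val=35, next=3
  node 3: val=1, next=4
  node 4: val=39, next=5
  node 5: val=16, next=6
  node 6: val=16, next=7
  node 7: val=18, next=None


Floyd's tortoise (slow, +1) and hare (fast, +2):
  init: slow=0, fast=0
  step 1: slow=1, fast=2
  step 2: slow=2, fast=4
  step 3: slow=3, fast=6
  step 4: fast 6->7->None, no cycle

Cycle: no


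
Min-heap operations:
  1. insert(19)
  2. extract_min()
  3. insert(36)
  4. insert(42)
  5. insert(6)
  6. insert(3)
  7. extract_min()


insert(19) -> [19]
extract_min()->19, []
insert(36) -> [36]
insert(42) -> [36, 42]
insert(6) -> [6, 42, 36]
insert(3) -> [3, 6, 36, 42]
extract_min()->3, [6, 42, 36]

Final heap: [6, 42, 36]


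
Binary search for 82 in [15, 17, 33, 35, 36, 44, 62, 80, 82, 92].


Step 1: lo=0, hi=9, mid=4, val=36
Step 2: lo=5, hi=9, mid=7, val=80
Step 3: lo=8, hi=9, mid=8, val=82

Found at index 8


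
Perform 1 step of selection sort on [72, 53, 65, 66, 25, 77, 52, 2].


Initial: [72, 53, 65, 66, 25, 77, 52, 2]
Step 1: min=2 at 7
  Swap: [2, 53, 65, 66, 25, 77, 52, 72]

After 1 step: [2, 53, 65, 66, 25, 77, 52, 72]


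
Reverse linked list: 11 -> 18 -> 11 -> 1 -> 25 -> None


Step 1: curr=11, set curr.next=prev(None) | reversed so far: 11
Step 2: curr=18, set curr.next=prev(11) | reversed so far: 18 -> 11
Step 3: curr=11, set curr.next=prev(18) | reversed so far: 11 -> 18 -> 11
Step 4: curr=1, set curr.next=prev(11) | reversed so far: 1 -> 11 -> 18 -> 11
Step 5: curr=25, set curr.next=prev(1) | reversed so far: 25 -> 1 -> 11 -> 18 -> 11

25 -> 1 -> 11 -> 18 -> 11 -> None


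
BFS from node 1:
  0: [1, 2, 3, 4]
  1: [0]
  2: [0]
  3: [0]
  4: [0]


Visit 1, enqueue [0]
Visit 0, enqueue [2, 3, 4]
Visit 2, enqueue []
Visit 3, enqueue []
Visit 4, enqueue []

BFS order: [1, 0, 2, 3, 4]


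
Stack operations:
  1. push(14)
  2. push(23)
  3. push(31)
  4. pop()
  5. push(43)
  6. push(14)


push(14) -> [14]
push(23) -> [14, 23]
push(31) -> [14, 23, 31]
pop()->31, [14, 23]
push(43) -> [14, 23, 43]
push(14) -> [14, 23, 43, 14]

Final stack: [14, 23, 43, 14]


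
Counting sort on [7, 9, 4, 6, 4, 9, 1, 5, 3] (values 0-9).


Input: [7, 9, 4, 6, 4, 9, 1, 5, 3]
Counts: [0, 1, 0, 1, 2, 1, 1, 1, 0, 2]

Sorted: [1, 3, 4, 4, 5, 6, 7, 9, 9]


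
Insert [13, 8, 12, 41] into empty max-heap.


Insert 13: [13]
Insert 8: [13, 8]
Insert 12: [13, 8, 12]
Insert 41: [41, 13, 12, 8]

Final heap: [41, 13, 12, 8]


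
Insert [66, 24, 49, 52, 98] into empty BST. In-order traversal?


Insert 66: root
Insert 24: L from 66
Insert 49: L from 66 -> R from 24
Insert 52: L from 66 -> R from 24 -> R from 49
Insert 98: R from 66

In-order: [24, 49, 52, 66, 98]


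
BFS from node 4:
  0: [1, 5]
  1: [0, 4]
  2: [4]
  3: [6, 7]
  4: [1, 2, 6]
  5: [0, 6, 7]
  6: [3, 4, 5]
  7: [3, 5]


Visit 4, enqueue [1, 2, 6]
Visit 1, enqueue [0]
Visit 2, enqueue []
Visit 6, enqueue [3, 5]
Visit 0, enqueue []
Visit 3, enqueue [7]
Visit 5, enqueue []
Visit 7, enqueue []

BFS order: [4, 1, 2, 6, 0, 3, 5, 7]


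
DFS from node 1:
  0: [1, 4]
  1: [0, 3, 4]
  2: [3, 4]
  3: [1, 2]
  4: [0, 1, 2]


Visit 1, push [4, 3, 0]
Visit 0, push [4]
Visit 4, push [2]
Visit 2, push [3]
Visit 3, push []

DFS order: [1, 0, 4, 2, 3]


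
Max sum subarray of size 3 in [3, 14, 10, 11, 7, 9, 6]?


[0:3]: 27
[1:4]: 35
[2:5]: 28
[3:6]: 27
[4:7]: 22

Max: 35 at [1:4]


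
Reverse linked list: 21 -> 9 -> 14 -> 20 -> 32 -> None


Step 1: curr=21, set curr.next=prev(None) | reversed so far: 21
Step 2: curr=9, set curr.next=prev(21) | reversed so far: 9 -> 21
Step 3: curr=14, set curr.next=prev(9) | reversed so far: 14 -> 9 -> 21
Step 4: curr=20, set curr.next=prev(14) | reversed so far: 20 -> 14 -> 9 -> 21
Step 5: curr=32, set curr.next=prev(20) | reversed so far: 32 -> 20 -> 14 -> 9 -> 21

32 -> 20 -> 14 -> 9 -> 21 -> None


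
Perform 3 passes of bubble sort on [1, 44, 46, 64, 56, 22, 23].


Initial: [1, 44, 46, 64, 56, 22, 23]
Pass 1: [1, 44, 46, 56, 22, 23, 64] (3 swaps)
Pass 2: [1, 44, 46, 22, 23, 56, 64] (2 swaps)
Pass 3: [1, 44, 22, 23, 46, 56, 64] (2 swaps)

After 3 passes: [1, 44, 22, 23, 46, 56, 64]


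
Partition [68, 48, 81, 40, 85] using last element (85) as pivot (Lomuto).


Pivot: 85
  68 <= 85: advance i (no swap)
  48 <= 85: advance i (no swap)
  81 <= 85: advance i (no swap)
  40 <= 85: advance i (no swap)
Place pivot at 4: [68, 48, 81, 40, 85]

Partitioned: [68, 48, 81, 40, 85]


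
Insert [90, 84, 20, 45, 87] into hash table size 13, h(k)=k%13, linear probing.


Insert 90: h=12 -> slot 12
Insert 84: h=6 -> slot 6
Insert 20: h=7 -> slot 7
Insert 45: h=6, 2 probes -> slot 8
Insert 87: h=9 -> slot 9

Table: [None, None, None, None, None, None, 84, 20, 45, 87, None, None, 90]


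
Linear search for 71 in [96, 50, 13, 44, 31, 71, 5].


i=0: 96!=71
i=1: 50!=71
i=2: 13!=71
i=3: 44!=71
i=4: 31!=71
i=5: 71==71 found!

Found at 5, 6 comps


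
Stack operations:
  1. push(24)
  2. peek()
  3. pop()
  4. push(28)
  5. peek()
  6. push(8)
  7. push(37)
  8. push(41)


push(24) -> [24]
peek()->24
pop()->24, []
push(28) -> [28]
peek()->28
push(8) -> [28, 8]
push(37) -> [28, 8, 37]
push(41) -> [28, 8, 37, 41]

Final stack: [28, 8, 37, 41]


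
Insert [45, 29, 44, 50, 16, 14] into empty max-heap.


Insert 45: [45]
Insert 29: [45, 29]
Insert 44: [45, 29, 44]
Insert 50: [50, 45, 44, 29]
Insert 16: [50, 45, 44, 29, 16]
Insert 14: [50, 45, 44, 29, 16, 14]

Final heap: [50, 45, 44, 29, 16, 14]


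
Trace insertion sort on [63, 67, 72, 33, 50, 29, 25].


Initial: [63, 67, 72, 33, 50, 29, 25]
Insert 67: [63, 67, 72, 33, 50, 29, 25]
Insert 72: [63, 67, 72, 33, 50, 29, 25]
Insert 33: [33, 63, 67, 72, 50, 29, 25]
Insert 50: [33, 50, 63, 67, 72, 29, 25]
Insert 29: [29, 33, 50, 63, 67, 72, 25]
Insert 25: [25, 29, 33, 50, 63, 67, 72]

Sorted: [25, 29, 33, 50, 63, 67, 72]


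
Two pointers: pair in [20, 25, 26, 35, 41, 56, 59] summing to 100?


lo=0(20)+hi=6(59)=79
lo=1(25)+hi=6(59)=84
lo=2(26)+hi=6(59)=85
lo=3(35)+hi=6(59)=94
lo=4(41)+hi=6(59)=100

Yes: 41+59=100


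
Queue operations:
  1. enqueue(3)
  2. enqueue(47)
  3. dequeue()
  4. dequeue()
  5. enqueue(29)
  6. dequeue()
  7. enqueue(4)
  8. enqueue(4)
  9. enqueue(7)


enqueue(3) -> [3]
enqueue(47) -> [3, 47]
dequeue()->3, [47]
dequeue()->47, []
enqueue(29) -> [29]
dequeue()->29, []
enqueue(4) -> [4]
enqueue(4) -> [4, 4]
enqueue(7) -> [4, 4, 7]

Final queue: [4, 4, 7]


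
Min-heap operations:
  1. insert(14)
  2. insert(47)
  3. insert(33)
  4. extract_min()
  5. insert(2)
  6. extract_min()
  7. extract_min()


insert(14) -> [14]
insert(47) -> [14, 47]
insert(33) -> [14, 47, 33]
extract_min()->14, [33, 47]
insert(2) -> [2, 47, 33]
extract_min()->2, [33, 47]
extract_min()->33, [47]

Final heap: [47]


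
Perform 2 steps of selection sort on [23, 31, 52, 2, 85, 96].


Initial: [23, 31, 52, 2, 85, 96]
Step 1: min=2 at 3
  Swap: [2, 31, 52, 23, 85, 96]
Step 2: min=23 at 3
  Swap: [2, 23, 52, 31, 85, 96]

After 2 steps: [2, 23, 52, 31, 85, 96]


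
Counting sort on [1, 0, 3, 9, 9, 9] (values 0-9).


Input: [1, 0, 3, 9, 9, 9]
Counts: [1, 1, 0, 1, 0, 0, 0, 0, 0, 3]

Sorted: [0, 1, 3, 9, 9, 9]


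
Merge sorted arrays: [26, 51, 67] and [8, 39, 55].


Take 8 from B
Take 26 from A
Take 39 from B
Take 51 from A
Take 55 from B

Merged: [8, 26, 39, 51, 55, 67]


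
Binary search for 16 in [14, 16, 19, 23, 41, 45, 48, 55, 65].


Step 1: lo=0, hi=8, mid=4, val=41
Step 2: lo=0, hi=3, mid=1, val=16

Found at index 1


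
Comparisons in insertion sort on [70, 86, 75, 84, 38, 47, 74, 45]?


Algorithm: insertion sort
Input: [70, 86, 75, 84, 38, 47, 74, 45]
Sorted: [38, 45, 47, 70, 74, 75, 84, 86]

25


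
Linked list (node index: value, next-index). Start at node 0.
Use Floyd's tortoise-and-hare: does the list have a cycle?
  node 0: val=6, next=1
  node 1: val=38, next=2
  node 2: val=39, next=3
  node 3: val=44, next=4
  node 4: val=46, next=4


Floyd's tortoise (slow, +1) and hare (fast, +2):
  init: slow=0, fast=0
  step 1: slow=1, fast=2
  step 2: slow=2, fast=4
  step 3: slow=3, fast=4
  step 4: slow=4, fast=4
  slow == fast at node 4: cycle detected

Cycle: yes


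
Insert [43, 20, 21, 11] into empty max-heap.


Insert 43: [43]
Insert 20: [43, 20]
Insert 21: [43, 20, 21]
Insert 11: [43, 20, 21, 11]

Final heap: [43, 20, 21, 11]


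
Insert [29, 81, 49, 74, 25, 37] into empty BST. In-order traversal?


Insert 29: root
Insert 81: R from 29
Insert 49: R from 29 -> L from 81
Insert 74: R from 29 -> L from 81 -> R from 49
Insert 25: L from 29
Insert 37: R from 29 -> L from 81 -> L from 49

In-order: [25, 29, 37, 49, 74, 81]


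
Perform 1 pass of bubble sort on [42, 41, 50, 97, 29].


Initial: [42, 41, 50, 97, 29]
Pass 1: [41, 42, 50, 29, 97] (2 swaps)

After 1 pass: [41, 42, 50, 29, 97]


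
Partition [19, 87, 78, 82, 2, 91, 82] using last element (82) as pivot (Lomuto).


Pivot: 82
  19 <= 82: advance i (no swap)
  78 <= 82: swap -> [19, 78, 87, 82, 2, 91, 82]
  82 <= 82: swap -> [19, 78, 82, 87, 2, 91, 82]
  2 <= 82: swap -> [19, 78, 82, 2, 87, 91, 82]
Place pivot at 4: [19, 78, 82, 2, 82, 91, 87]

Partitioned: [19, 78, 82, 2, 82, 91, 87]


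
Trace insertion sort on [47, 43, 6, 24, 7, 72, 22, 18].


Initial: [47, 43, 6, 24, 7, 72, 22, 18]
Insert 43: [43, 47, 6, 24, 7, 72, 22, 18]
Insert 6: [6, 43, 47, 24, 7, 72, 22, 18]
Insert 24: [6, 24, 43, 47, 7, 72, 22, 18]
Insert 7: [6, 7, 24, 43, 47, 72, 22, 18]
Insert 72: [6, 7, 24, 43, 47, 72, 22, 18]
Insert 22: [6, 7, 22, 24, 43, 47, 72, 18]
Insert 18: [6, 7, 18, 22, 24, 43, 47, 72]

Sorted: [6, 7, 18, 22, 24, 43, 47, 72]


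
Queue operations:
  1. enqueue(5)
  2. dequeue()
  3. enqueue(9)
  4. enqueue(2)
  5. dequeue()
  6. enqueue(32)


enqueue(5) -> [5]
dequeue()->5, []
enqueue(9) -> [9]
enqueue(2) -> [9, 2]
dequeue()->9, [2]
enqueue(32) -> [2, 32]

Final queue: [2, 32]


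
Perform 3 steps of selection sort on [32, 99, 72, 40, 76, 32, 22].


Initial: [32, 99, 72, 40, 76, 32, 22]
Step 1: min=22 at 6
  Swap: [22, 99, 72, 40, 76, 32, 32]
Step 2: min=32 at 5
  Swap: [22, 32, 72, 40, 76, 99, 32]
Step 3: min=32 at 6
  Swap: [22, 32, 32, 40, 76, 99, 72]

After 3 steps: [22, 32, 32, 40, 76, 99, 72]


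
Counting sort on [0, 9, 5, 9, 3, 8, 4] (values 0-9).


Input: [0, 9, 5, 9, 3, 8, 4]
Counts: [1, 0, 0, 1, 1, 1, 0, 0, 1, 2]

Sorted: [0, 3, 4, 5, 8, 9, 9]


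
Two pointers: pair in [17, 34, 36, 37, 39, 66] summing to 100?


lo=0(17)+hi=5(66)=83
lo=1(34)+hi=5(66)=100

Yes: 34+66=100


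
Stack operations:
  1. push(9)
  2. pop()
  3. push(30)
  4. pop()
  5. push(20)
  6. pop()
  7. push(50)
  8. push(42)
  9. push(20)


push(9) -> [9]
pop()->9, []
push(30) -> [30]
pop()->30, []
push(20) -> [20]
pop()->20, []
push(50) -> [50]
push(42) -> [50, 42]
push(20) -> [50, 42, 20]

Final stack: [50, 42, 20]


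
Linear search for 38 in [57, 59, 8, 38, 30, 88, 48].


i=0: 57!=38
i=1: 59!=38
i=2: 8!=38
i=3: 38==38 found!

Found at 3, 4 comps


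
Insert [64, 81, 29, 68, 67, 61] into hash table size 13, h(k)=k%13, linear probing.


Insert 64: h=12 -> slot 12
Insert 81: h=3 -> slot 3
Insert 29: h=3, 1 probes -> slot 4
Insert 68: h=3, 2 probes -> slot 5
Insert 67: h=2 -> slot 2
Insert 61: h=9 -> slot 9

Table: [None, None, 67, 81, 29, 68, None, None, None, 61, None, None, 64]


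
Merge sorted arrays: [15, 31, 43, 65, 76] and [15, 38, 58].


Take 15 from A
Take 15 from B
Take 31 from A
Take 38 from B
Take 43 from A
Take 58 from B

Merged: [15, 15, 31, 38, 43, 58, 65, 76]


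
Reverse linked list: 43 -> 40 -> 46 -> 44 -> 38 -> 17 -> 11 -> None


Step 1: curr=43, set curr.next=prev(None) | reversed so far: 43
Step 2: curr=40, set curr.next=prev(43) | reversed so far: 40 -> 43
Step 3: curr=46, set curr.next=prev(40) | reversed so far: 46 -> 40 -> 43
Step 4: curr=44, set curr.next=prev(46) | reversed so far: 44 -> 46 -> 40 -> 43
Step 5: curr=38, set curr.next=prev(44) | reversed so far: 38 -> 44 -> 46 -> 40 -> 43
Step 6: curr=17, set curr.next=prev(38) | reversed so far: 17 -> 38 -> 44 -> 46 -> 40 -> 43
Step 7: curr=11, set curr.next=prev(17) | reversed so far: 11 -> 17 -> 38 -> 44 -> 46 -> 40 -> 43

11 -> 17 -> 38 -> 44 -> 46 -> 40 -> 43 -> None


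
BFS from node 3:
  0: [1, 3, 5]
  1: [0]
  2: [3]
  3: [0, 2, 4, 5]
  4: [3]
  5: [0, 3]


Visit 3, enqueue [0, 2, 4, 5]
Visit 0, enqueue [1]
Visit 2, enqueue []
Visit 4, enqueue []
Visit 5, enqueue []
Visit 1, enqueue []

BFS order: [3, 0, 2, 4, 5, 1]


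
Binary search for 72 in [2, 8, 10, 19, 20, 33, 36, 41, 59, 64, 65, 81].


Step 1: lo=0, hi=11, mid=5, val=33
Step 2: lo=6, hi=11, mid=8, val=59
Step 3: lo=9, hi=11, mid=10, val=65
Step 4: lo=11, hi=11, mid=11, val=81

Not found


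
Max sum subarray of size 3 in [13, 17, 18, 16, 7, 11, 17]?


[0:3]: 48
[1:4]: 51
[2:5]: 41
[3:6]: 34
[4:7]: 35

Max: 51 at [1:4]


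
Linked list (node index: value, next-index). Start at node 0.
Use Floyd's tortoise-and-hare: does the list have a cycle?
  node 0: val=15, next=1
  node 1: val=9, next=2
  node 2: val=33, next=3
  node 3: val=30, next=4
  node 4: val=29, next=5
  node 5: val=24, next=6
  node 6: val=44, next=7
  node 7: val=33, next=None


Floyd's tortoise (slow, +1) and hare (fast, +2):
  init: slow=0, fast=0
  step 1: slow=1, fast=2
  step 2: slow=2, fast=4
  step 3: slow=3, fast=6
  step 4: fast 6->7->None, no cycle

Cycle: no


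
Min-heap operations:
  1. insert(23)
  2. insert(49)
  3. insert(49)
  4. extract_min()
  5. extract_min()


insert(23) -> [23]
insert(49) -> [23, 49]
insert(49) -> [23, 49, 49]
extract_min()->23, [49, 49]
extract_min()->49, [49]

Final heap: [49]


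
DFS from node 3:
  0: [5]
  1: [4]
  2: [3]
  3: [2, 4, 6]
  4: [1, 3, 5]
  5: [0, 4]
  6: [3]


Visit 3, push [6, 4, 2]
Visit 2, push []
Visit 4, push [5, 1]
Visit 1, push []
Visit 5, push [0]
Visit 0, push []
Visit 6, push []

DFS order: [3, 2, 4, 1, 5, 0, 6]


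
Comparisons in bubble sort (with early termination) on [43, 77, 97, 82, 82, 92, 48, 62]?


Algorithm: bubble sort (with early termination)
Input: [43, 77, 97, 82, 82, 92, 48, 62]
Sorted: [43, 48, 62, 77, 82, 82, 92, 97]

27


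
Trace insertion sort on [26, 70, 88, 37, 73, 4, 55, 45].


Initial: [26, 70, 88, 37, 73, 4, 55, 45]
Insert 70: [26, 70, 88, 37, 73, 4, 55, 45]
Insert 88: [26, 70, 88, 37, 73, 4, 55, 45]
Insert 37: [26, 37, 70, 88, 73, 4, 55, 45]
Insert 73: [26, 37, 70, 73, 88, 4, 55, 45]
Insert 4: [4, 26, 37, 70, 73, 88, 55, 45]
Insert 55: [4, 26, 37, 55, 70, 73, 88, 45]
Insert 45: [4, 26, 37, 45, 55, 70, 73, 88]

Sorted: [4, 26, 37, 45, 55, 70, 73, 88]


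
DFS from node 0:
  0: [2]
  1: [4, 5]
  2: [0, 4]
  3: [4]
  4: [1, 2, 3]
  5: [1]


Visit 0, push [2]
Visit 2, push [4]
Visit 4, push [3, 1]
Visit 1, push [5]
Visit 5, push []
Visit 3, push []

DFS order: [0, 2, 4, 1, 5, 3]


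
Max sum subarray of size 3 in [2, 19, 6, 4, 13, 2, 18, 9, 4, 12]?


[0:3]: 27
[1:4]: 29
[2:5]: 23
[3:6]: 19
[4:7]: 33
[5:8]: 29
[6:9]: 31
[7:10]: 25

Max: 33 at [4:7]


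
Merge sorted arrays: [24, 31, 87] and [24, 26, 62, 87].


Take 24 from A
Take 24 from B
Take 26 from B
Take 31 from A
Take 62 from B
Take 87 from A

Merged: [24, 24, 26, 31, 62, 87, 87]


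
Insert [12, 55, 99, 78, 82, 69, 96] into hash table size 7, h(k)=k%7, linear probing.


Insert 12: h=5 -> slot 5
Insert 55: h=6 -> slot 6
Insert 99: h=1 -> slot 1
Insert 78: h=1, 1 probes -> slot 2
Insert 82: h=5, 2 probes -> slot 0
Insert 69: h=6, 4 probes -> slot 3
Insert 96: h=5, 6 probes -> slot 4

Table: [82, 99, 78, 69, 96, 12, 55]


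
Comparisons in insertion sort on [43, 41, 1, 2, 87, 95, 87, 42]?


Algorithm: insertion sort
Input: [43, 41, 1, 2, 87, 95, 87, 42]
Sorted: [1, 2, 41, 42, 43, 87, 87, 95]

15


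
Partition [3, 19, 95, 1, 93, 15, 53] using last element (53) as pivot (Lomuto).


Pivot: 53
  3 <= 53: advance i (no swap)
  19 <= 53: advance i (no swap)
  1 <= 53: swap -> [3, 19, 1, 95, 93, 15, 53]
  15 <= 53: swap -> [3, 19, 1, 15, 93, 95, 53]
Place pivot at 4: [3, 19, 1, 15, 53, 95, 93]

Partitioned: [3, 19, 1, 15, 53, 95, 93]


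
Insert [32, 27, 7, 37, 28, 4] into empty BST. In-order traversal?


Insert 32: root
Insert 27: L from 32
Insert 7: L from 32 -> L from 27
Insert 37: R from 32
Insert 28: L from 32 -> R from 27
Insert 4: L from 32 -> L from 27 -> L from 7

In-order: [4, 7, 27, 28, 32, 37]


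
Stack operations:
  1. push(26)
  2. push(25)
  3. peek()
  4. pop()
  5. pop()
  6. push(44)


push(26) -> [26]
push(25) -> [26, 25]
peek()->25
pop()->25, [26]
pop()->26, []
push(44) -> [44]

Final stack: [44]


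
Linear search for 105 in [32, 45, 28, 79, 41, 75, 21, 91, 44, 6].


i=0: 32!=105
i=1: 45!=105
i=2: 28!=105
i=3: 79!=105
i=4: 41!=105
i=5: 75!=105
i=6: 21!=105
i=7: 91!=105
i=8: 44!=105
i=9: 6!=105

Not found, 10 comps


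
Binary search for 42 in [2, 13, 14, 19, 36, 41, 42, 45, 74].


Step 1: lo=0, hi=8, mid=4, val=36
Step 2: lo=5, hi=8, mid=6, val=42

Found at index 6


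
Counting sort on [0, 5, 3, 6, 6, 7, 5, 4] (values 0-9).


Input: [0, 5, 3, 6, 6, 7, 5, 4]
Counts: [1, 0, 0, 1, 1, 2, 2, 1, 0, 0]

Sorted: [0, 3, 4, 5, 5, 6, 6, 7]


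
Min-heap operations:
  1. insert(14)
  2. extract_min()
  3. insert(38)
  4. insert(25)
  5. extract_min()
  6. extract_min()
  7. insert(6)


insert(14) -> [14]
extract_min()->14, []
insert(38) -> [38]
insert(25) -> [25, 38]
extract_min()->25, [38]
extract_min()->38, []
insert(6) -> [6]

Final heap: [6]


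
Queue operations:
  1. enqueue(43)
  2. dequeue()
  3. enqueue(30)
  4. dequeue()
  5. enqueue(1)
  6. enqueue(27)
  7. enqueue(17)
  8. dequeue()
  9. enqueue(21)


enqueue(43) -> [43]
dequeue()->43, []
enqueue(30) -> [30]
dequeue()->30, []
enqueue(1) -> [1]
enqueue(27) -> [1, 27]
enqueue(17) -> [1, 27, 17]
dequeue()->1, [27, 17]
enqueue(21) -> [27, 17, 21]

Final queue: [27, 17, 21]


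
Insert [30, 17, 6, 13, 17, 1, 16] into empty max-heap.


Insert 30: [30]
Insert 17: [30, 17]
Insert 6: [30, 17, 6]
Insert 13: [30, 17, 6, 13]
Insert 17: [30, 17, 6, 13, 17]
Insert 1: [30, 17, 6, 13, 17, 1]
Insert 16: [30, 17, 16, 13, 17, 1, 6]

Final heap: [30, 17, 16, 13, 17, 1, 6]


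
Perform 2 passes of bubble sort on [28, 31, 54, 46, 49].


Initial: [28, 31, 54, 46, 49]
Pass 1: [28, 31, 46, 49, 54] (2 swaps)
Pass 2: [28, 31, 46, 49, 54] (0 swaps)

After 2 passes: [28, 31, 46, 49, 54]


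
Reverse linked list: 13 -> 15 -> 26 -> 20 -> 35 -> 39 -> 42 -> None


Step 1: curr=13, set curr.next=prev(None) | reversed so far: 13
Step 2: curr=15, set curr.next=prev(13) | reversed so far: 15 -> 13
Step 3: curr=26, set curr.next=prev(15) | reversed so far: 26 -> 15 -> 13
Step 4: curr=20, set curr.next=prev(26) | reversed so far: 20 -> 26 -> 15 -> 13
Step 5: curr=35, set curr.next=prev(20) | reversed so far: 35 -> 20 -> 26 -> 15 -> 13
Step 6: curr=39, set curr.next=prev(35) | reversed so far: 39 -> 35 -> 20 -> 26 -> 15 -> 13
Step 7: curr=42, set curr.next=prev(39) | reversed so far: 42 -> 39 -> 35 -> 20 -> 26 -> 15 -> 13

42 -> 39 -> 35 -> 20 -> 26 -> 15 -> 13 -> None


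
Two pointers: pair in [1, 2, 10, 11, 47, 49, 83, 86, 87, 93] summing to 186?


lo=0(1)+hi=9(93)=94
lo=1(2)+hi=9(93)=95
lo=2(10)+hi=9(93)=103
lo=3(11)+hi=9(93)=104
lo=4(47)+hi=9(93)=140
lo=5(49)+hi=9(93)=142
lo=6(83)+hi=9(93)=176
lo=7(86)+hi=9(93)=179
lo=8(87)+hi=9(93)=180

No pair found


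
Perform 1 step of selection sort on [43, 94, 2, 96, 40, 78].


Initial: [43, 94, 2, 96, 40, 78]
Step 1: min=2 at 2
  Swap: [2, 94, 43, 96, 40, 78]

After 1 step: [2, 94, 43, 96, 40, 78]


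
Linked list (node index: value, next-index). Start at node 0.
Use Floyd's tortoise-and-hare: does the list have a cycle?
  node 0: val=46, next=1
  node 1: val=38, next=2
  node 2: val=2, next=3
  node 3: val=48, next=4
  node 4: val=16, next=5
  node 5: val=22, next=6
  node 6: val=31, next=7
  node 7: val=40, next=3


Floyd's tortoise (slow, +1) and hare (fast, +2):
  init: slow=0, fast=0
  step 1: slow=1, fast=2
  step 2: slow=2, fast=4
  step 3: slow=3, fast=6
  step 4: slow=4, fast=3
  step 5: slow=5, fast=5
  slow == fast at node 5: cycle detected

Cycle: yes


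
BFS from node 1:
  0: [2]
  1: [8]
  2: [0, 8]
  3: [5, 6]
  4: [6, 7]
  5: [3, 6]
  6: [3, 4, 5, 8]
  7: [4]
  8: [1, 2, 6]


Visit 1, enqueue [8]
Visit 8, enqueue [2, 6]
Visit 2, enqueue [0]
Visit 6, enqueue [3, 4, 5]
Visit 0, enqueue []
Visit 3, enqueue []
Visit 4, enqueue [7]
Visit 5, enqueue []
Visit 7, enqueue []

BFS order: [1, 8, 2, 6, 0, 3, 4, 5, 7]


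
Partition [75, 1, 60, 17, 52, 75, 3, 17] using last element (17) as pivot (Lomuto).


Pivot: 17
  1 <= 17: swap -> [1, 75, 60, 17, 52, 75, 3, 17]
  17 <= 17: swap -> [1, 17, 60, 75, 52, 75, 3, 17]
  3 <= 17: swap -> [1, 17, 3, 75, 52, 75, 60, 17]
Place pivot at 3: [1, 17, 3, 17, 52, 75, 60, 75]

Partitioned: [1, 17, 3, 17, 52, 75, 60, 75]
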